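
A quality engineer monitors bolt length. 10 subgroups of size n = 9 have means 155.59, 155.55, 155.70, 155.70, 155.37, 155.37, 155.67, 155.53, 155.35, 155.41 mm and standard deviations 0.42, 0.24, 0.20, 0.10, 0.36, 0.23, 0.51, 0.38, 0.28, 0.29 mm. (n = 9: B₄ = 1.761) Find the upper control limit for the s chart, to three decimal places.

s̄ = (0.42 + 0.24 + 0.20 + 0.10 + 0.36 + 0.23 + 0.51 + 0.38 + 0.28 + 0.29) / 10 = 0.3010
UCL_s = B₄·s̄ = 1.761 × 0.3010 = 0.5301

0.530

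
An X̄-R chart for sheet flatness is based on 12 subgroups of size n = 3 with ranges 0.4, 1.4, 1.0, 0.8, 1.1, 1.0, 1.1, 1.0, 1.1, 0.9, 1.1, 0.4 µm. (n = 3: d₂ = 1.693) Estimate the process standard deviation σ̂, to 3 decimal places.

0.556

R̄ = (0.4 + 1.4 + 1.0 + 0.8 + 1.1 + 1.0 + 1.1 + 1.0 + 1.1 + 0.9 + 1.1 + 0.4) / 12 = 0.9417
σ̂ = R̄ / d₂ = 0.9417 / 1.693 = 0.5562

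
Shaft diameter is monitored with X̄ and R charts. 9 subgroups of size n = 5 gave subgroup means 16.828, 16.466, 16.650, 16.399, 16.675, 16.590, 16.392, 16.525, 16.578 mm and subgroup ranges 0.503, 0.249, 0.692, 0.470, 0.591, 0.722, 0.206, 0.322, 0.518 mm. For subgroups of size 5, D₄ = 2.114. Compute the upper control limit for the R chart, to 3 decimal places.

R̄ = (0.503 + 0.249 + 0.692 + 0.470 + 0.591 + 0.722 + 0.206 + 0.322 + 0.518) / 9 = 4.2730 / 9 = 0.4748
UCL_R = D₄·R̄ = 2.114 × 0.4748 = 1.0037

1.004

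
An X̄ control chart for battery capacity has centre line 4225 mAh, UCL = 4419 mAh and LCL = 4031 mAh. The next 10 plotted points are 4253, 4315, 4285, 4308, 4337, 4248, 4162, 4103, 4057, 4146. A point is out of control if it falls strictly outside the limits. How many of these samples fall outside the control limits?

All 10 points lie within [4031, 4419].

0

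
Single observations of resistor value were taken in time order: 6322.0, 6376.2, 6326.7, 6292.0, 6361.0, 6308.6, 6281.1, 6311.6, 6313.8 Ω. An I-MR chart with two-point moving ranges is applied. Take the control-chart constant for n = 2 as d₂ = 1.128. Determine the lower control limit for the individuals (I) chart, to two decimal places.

X̄ = (6322.0 + 6376.2 + 6326.7 + 6292.0 + 6361.0 + 6308.6 + 6281.1 + 6311.6 + 6313.8) / 9 = 6321.4444
Moving ranges: 54.2, 49.5, 34.7, 69.0, 52.4, 27.5, 30.5, 2.2; M̄R̄ = 320.0000 / 8 = 40.0000
LCL = X̄ − 3·M̄R̄/d₂ = 6321.4444 − 3 × 40.0000 / 1.128 = 6215.0615

6215.06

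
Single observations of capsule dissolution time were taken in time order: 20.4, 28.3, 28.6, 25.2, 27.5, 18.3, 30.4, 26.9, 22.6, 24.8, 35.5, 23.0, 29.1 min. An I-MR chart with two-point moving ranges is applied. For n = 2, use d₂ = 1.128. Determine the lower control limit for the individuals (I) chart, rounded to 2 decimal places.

9.69

X̄ = (20.4 + 28.3 + 28.6 + 25.2 + 27.5 + 18.3 + 30.4 + 26.9 + 22.6 + 24.8 + 35.5 + 23.0 + 29.1) / 13 = 26.2000
Moving ranges: 7.9, 0.3, 3.4, 2.3, 9.2, 12.1, 3.5, 4.3, 2.2, 10.7, 12.5, 6.1; M̄R̄ = 74.5000 / 12 = 6.2083
LCL = X̄ − 3·M̄R̄/d₂ = 26.2000 − 3 × 6.2083 / 1.128 = 9.6885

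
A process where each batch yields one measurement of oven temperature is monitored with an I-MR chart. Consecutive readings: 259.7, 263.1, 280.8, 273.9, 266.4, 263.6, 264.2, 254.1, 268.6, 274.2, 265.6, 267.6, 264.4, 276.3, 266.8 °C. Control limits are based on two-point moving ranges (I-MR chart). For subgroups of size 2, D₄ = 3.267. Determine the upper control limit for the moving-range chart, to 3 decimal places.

24.339

Moving ranges: 3.4, 17.7, 6.9, 7.5, 2.8, 0.6, 10.1, 14.5, 5.6, 8.6, 2.0, 3.2, 11.9, 9.5; M̄R̄ = 104.3000 / 14 = 7.4500
UCL_MR = D₄·M̄R̄ = 3.267 × 7.4500 = 24.3392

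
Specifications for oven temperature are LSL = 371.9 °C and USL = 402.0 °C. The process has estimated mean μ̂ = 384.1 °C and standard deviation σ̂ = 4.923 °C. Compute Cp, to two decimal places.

1.02

Cp = (USL − LSL) / (6σ̂) = (402.0 − 371.9) / (6 × 4.923) = 30.1000 / 29.5380 = 1.0190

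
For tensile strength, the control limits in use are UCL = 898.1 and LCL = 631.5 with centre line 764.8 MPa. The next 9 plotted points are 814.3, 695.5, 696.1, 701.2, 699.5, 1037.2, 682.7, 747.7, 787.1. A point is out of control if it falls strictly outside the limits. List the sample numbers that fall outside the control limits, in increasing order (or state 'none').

Compare each point to [631.5, 898.1]: sample 6 = 1037.2 > UCL.

6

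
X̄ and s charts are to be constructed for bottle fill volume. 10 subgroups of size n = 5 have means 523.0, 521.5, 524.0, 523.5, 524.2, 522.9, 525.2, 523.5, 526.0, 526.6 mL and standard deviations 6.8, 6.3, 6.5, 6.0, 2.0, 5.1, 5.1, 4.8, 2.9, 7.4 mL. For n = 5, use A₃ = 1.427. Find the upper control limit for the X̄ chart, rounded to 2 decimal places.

X̄̄ = (523.0 + 521.5 + 524.0 + 523.5 + 524.2 + 522.9 + 525.2 + 523.5 + 526.0 + 526.6) / 10 = 524.0400
s̄ = (6.8 + 6.3 + 6.5 + 6.0 + 2.0 + 5.1 + 5.1 + 4.8 + 2.9 + 7.4) / 10 = 5.2900
UCL = X̄̄ + A₃·s̄ = 524.0400 + 1.427 × 5.2900 = 531.5888

531.59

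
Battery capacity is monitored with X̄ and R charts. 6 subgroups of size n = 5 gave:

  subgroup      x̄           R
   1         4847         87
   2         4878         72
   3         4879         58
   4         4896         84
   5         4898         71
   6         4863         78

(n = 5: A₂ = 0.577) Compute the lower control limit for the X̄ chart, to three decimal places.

4833.558

X̄̄ = (4847 + 4878 + 4879 + 4896 + 4898 + 4863) / 6 = 29261.0000 / 6 = 4876.8333
R̄ = (87 + 72 + 58 + 84 + 71 + 78) / 6 = 450.0000 / 6 = 75.0000
LCL = X̄̄ − A₂·R̄ = 4876.8333 − 0.577 × 75.0000 = 4833.5583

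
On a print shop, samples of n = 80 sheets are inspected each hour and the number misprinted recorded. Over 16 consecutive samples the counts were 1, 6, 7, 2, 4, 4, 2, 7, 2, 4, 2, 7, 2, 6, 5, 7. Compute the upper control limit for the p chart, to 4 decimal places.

0.1284

p̄ = Σdᵢ / (k·n) = 68 / (16 × 80) = 0.05312
UCL = p̄ + 3·√(p̄(1−p̄)/n) = 0.05312 + 3 × √(0.05312×0.94688/80) = 0.05312 + 3 × 0.02508 = 0.12835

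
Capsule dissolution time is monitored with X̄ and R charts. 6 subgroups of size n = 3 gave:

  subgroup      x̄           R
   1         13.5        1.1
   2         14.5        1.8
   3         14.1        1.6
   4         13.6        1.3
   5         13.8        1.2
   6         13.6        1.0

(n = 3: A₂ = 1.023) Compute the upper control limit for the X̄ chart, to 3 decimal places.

15.214

X̄̄ = (13.5 + 14.5 + 14.1 + 13.6 + 13.8 + 13.6) / 6 = 83.1000 / 6 = 13.8500
R̄ = (1.1 + 1.8 + 1.6 + 1.3 + 1.2 + 1.0) / 6 = 8.0000 / 6 = 1.3333
UCL = X̄̄ + A₂·R̄ = 13.8500 + 1.023 × 1.3333 = 15.2140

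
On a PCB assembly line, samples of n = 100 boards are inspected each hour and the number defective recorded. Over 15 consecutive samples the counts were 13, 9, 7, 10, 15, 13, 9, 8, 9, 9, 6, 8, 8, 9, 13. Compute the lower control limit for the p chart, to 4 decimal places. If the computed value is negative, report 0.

p̄ = Σdᵢ / (k·n) = 146 / (15 × 100) = 0.09733
LCL = p̄ − 3·√(p̄(1−p̄)/n) = 0.09733 − 3 × 0.02964 = 0.00841

0.0084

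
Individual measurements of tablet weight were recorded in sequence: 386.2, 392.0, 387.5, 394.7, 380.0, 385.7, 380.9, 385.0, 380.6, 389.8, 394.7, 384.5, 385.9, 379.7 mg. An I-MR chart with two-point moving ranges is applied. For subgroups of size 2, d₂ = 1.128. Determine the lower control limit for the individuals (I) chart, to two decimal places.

369.23

X̄ = (386.2 + 392.0 + 387.5 + 394.7 + 380.0 + 385.7 + 380.9 + 385.0 + 380.6 + 389.8 + 394.7 + 384.5 + 385.9 + 379.7) / 14 = 386.2286
Moving ranges: 5.8, 4.5, 7.2, 14.7, 5.7, 4.8, 4.1, 4.4, 9.2, 4.9, 10.2, 1.4, 6.2; M̄R̄ = 83.1000 / 13 = 6.3923
LCL = X̄ − 3·M̄R̄/d₂ = 386.2286 − 3 × 6.3923 / 1.128 = 369.2278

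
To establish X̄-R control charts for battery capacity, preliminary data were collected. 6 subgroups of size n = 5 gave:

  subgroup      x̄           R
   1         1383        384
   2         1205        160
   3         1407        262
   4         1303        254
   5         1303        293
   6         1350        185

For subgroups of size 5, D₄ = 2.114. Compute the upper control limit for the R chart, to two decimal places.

541.89

R̄ = (384 + 160 + 262 + 254 + 293 + 185) / 6 = 1538.0000 / 6 = 256.3333
UCL_R = D₄·R̄ = 2.114 × 256.3333 = 541.8887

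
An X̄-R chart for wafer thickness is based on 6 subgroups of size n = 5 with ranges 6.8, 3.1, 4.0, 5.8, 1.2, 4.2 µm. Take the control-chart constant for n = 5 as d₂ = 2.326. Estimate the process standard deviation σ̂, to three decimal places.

R̄ = (6.8 + 3.1 + 4.0 + 5.8 + 1.2 + 4.2) / 6 = 4.1833
σ̂ = R̄ / d₂ = 4.1833 / 2.326 = 1.7985

1.799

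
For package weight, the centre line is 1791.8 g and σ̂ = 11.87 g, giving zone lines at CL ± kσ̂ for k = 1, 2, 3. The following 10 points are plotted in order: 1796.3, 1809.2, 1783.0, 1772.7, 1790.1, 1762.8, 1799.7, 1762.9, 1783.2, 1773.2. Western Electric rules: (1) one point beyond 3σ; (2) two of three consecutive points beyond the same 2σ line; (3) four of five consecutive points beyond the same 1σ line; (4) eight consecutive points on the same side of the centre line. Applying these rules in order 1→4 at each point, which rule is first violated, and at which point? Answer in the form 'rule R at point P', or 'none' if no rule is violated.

Zone of each point (C = within 1σ̂, B = 1σ̂–2σ̂, A = 2σ̂–3σ̂, * = beyond 3σ̂; sign = side of CL): 1:+C, 2:+B, 3:-C, 4:-B, 5:-C, 6:-A, 7:+C, 8:-A, 9:-C, 10:-B
Rule 2 (two of three consecutive points beyond the same 2σ limit) is satisfied at point 8.

rule 2 at point 8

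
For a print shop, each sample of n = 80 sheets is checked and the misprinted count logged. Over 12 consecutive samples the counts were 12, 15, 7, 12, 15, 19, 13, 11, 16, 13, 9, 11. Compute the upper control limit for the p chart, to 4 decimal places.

p̄ = Σdᵢ / (k·n) = 153 / (12 × 80) = 0.15937
UCL = p̄ + 3·√(p̄(1−p̄)/n) = 0.15937 + 3 × √(0.15937×0.84062/80) = 0.15937 + 3 × 0.04092 = 0.28214

0.2821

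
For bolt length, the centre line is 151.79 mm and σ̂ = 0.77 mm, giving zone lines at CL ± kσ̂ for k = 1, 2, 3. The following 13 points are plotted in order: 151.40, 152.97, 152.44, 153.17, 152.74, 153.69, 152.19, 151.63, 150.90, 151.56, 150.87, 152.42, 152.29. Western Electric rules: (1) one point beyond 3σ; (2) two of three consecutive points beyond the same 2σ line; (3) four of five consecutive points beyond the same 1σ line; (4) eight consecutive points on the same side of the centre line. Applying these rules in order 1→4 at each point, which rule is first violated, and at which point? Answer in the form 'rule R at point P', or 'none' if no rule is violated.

rule 3 at point 6

Zone of each point (C = within 1σ̂, B = 1σ̂–2σ̂, A = 2σ̂–3σ̂, * = beyond 3σ̂; sign = side of CL): 1:-C, 2:+B, 3:+C, 4:+B, 5:+B, 6:+A, 7:+C, 8:-C, 9:-B, 10:-C, 11:-B, 12:+C, 13:+C
Rule 3 (four of five consecutive points beyond the same 1σ limit) is satisfied at point 6.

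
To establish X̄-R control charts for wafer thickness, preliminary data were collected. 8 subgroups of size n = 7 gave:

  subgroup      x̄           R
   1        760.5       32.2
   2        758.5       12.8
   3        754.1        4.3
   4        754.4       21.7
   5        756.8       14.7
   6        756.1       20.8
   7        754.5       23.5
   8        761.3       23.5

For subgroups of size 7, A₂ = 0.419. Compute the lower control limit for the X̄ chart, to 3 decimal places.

X̄̄ = (760.5 + 758.5 + 754.1 + 754.4 + 756.8 + 756.1 + 754.5 + 761.3) / 8 = 6056.2000 / 8 = 757.0250
R̄ = (32.2 + 12.8 + 4.3 + 21.7 + 14.7 + 20.8 + 23.5 + 23.5) / 8 = 153.5000 / 8 = 19.1875
LCL = X̄̄ − A₂·R̄ = 757.0250 − 0.419 × 19.1875 = 748.9854

748.985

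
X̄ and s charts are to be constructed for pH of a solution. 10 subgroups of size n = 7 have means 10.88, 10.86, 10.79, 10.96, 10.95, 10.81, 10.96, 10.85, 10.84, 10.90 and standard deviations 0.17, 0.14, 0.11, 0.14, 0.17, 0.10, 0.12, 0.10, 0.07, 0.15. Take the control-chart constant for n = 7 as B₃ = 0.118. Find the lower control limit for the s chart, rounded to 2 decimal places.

s̄ = (0.17 + 0.14 + 0.11 + 0.14 + 0.17 + 0.10 + 0.12 + 0.10 + 0.07 + 0.15) / 10 = 0.1270
LCL_s = B₃·s̄ = 0.118 × 0.1270 = 0.0150

0.01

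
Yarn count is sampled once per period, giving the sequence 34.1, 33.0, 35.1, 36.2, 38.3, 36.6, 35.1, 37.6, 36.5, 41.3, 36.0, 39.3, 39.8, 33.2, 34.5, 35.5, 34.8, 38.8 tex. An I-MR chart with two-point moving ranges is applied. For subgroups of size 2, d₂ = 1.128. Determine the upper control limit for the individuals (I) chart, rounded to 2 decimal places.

X̄ = (34.1 + 33.0 + 35.1 + 36.2 + 38.3 + 36.6 + 35.1 + 37.6 + 36.5 + 41.3 + 36.0 + 39.3 + 39.8 + 33.2 + 34.5 + 35.5 + 34.8 + 38.8) / 18 = 36.4278
Moving ranges: 1.1, 2.1, 1.1, 2.1, 1.7, 1.5, 2.5, 1.1, 4.8, 5.3, 3.3, 0.5, 6.6, 1.3, 1.0, 0.7, 4.0; M̄R̄ = 40.7000 / 17 = 2.3941
UCL = X̄ + 3·M̄R̄/d₂ = 36.4278 + 3 × 2.3941 / 1.128 = 42.7951

42.80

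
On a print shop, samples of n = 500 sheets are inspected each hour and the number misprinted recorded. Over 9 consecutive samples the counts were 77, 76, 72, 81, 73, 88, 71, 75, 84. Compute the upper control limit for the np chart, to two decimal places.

101.71

p̄ = Σdᵢ / (k·n) = 697 / (9 × 500) = 0.15489
UCL = np̄ + 3·√(np̄(1−p̄)) = 77.4444 + 3 × √(77.4444×0.84511) = 77.4444 + 3 × 8.0901 = 101.7146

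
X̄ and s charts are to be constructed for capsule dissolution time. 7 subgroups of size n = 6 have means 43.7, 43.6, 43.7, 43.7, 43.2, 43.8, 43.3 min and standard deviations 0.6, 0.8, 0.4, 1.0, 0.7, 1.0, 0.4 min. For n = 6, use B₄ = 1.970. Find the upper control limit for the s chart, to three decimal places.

1.379

s̄ = (0.6 + 0.8 + 0.4 + 1.0 + 0.7 + 1.0 + 0.4) / 7 = 0.7000
UCL_s = B₄·s̄ = 1.970 × 0.7000 = 1.3790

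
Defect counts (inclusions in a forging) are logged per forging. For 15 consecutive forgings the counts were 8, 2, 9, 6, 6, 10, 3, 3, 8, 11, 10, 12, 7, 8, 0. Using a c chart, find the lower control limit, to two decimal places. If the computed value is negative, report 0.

c̄ = (8 + 2 + 9 + 6 + 6 + 10 + 3 + 3 + 8 + 11 + 10 + 12 + 7 + 8 + 0) / 15 = 103 / 15 = 6.8667
LCL = c̄ − 3√c̄ = 6.8667 − 3 × 2.6204 = -0.9946 → 0 (cannot be negative)

0.00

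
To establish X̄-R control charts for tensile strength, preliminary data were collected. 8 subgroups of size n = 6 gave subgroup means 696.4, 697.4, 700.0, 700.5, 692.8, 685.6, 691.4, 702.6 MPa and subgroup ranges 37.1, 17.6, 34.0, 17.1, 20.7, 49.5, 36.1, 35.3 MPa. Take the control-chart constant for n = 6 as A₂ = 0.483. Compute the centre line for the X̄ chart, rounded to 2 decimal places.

X̄̄ = (696.4 + 697.4 + 700.0 + 700.5 + 692.8 + 685.6 + 691.4 + 702.6) / 8 = 5566.7000 / 8 = 695.8375
CL = X̄̄ = 695.8375

695.84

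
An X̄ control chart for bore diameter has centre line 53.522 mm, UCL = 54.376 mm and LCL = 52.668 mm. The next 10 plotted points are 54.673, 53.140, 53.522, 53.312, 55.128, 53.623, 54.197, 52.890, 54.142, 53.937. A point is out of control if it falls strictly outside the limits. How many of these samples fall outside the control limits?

Compare each point to [52.668, 54.376]: sample 1 = 54.673 > UCL; sample 5 = 55.128 > UCL.

2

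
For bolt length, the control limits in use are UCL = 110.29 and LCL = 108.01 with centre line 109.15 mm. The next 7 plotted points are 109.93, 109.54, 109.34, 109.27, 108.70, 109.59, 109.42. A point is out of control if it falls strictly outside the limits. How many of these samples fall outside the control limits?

All 7 points lie within [108.01, 110.29].

0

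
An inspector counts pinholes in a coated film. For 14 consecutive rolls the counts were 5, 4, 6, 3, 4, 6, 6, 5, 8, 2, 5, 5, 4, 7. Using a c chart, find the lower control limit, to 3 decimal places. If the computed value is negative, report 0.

c̄ = (5 + 4 + 6 + 3 + 4 + 6 + 6 + 5 + 8 + 2 + 5 + 5 + 4 + 7) / 14 = 70 / 14 = 5.0000
LCL = c̄ − 3√c̄ = 5.0000 − 3 × 2.2361 = -1.7082 → 0 (cannot be negative)

0.000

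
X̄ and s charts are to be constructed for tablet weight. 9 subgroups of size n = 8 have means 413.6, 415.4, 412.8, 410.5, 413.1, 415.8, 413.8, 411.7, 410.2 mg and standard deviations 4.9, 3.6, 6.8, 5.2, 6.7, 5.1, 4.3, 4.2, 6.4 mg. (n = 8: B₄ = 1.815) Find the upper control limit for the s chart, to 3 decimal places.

s̄ = (4.9 + 3.6 + 6.8 + 5.2 + 6.7 + 5.1 + 4.3 + 4.2 + 6.4) / 9 = 5.2444
UCL_s = B₄·s̄ = 1.815 × 5.2444 = 9.5187

9.519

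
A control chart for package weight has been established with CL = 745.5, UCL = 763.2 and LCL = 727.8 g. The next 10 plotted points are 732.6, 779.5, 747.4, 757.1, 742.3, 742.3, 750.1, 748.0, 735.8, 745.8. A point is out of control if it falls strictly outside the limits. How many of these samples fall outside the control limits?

Compare each point to [727.8, 763.2]: sample 2 = 779.5 > UCL.

1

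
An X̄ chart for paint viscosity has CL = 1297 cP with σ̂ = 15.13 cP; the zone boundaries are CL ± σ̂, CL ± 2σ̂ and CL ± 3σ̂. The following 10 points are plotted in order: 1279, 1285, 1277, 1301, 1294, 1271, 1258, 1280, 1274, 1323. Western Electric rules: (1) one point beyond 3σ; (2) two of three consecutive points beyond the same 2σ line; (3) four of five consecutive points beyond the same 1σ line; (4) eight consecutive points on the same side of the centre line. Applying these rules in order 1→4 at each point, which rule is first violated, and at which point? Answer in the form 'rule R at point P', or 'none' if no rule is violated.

rule 3 at point 9

Zone of each point (C = within 1σ̂, B = 1σ̂–2σ̂, A = 2σ̂–3σ̂, * = beyond 3σ̂; sign = side of CL): 1:-B, 2:-C, 3:-B, 4:+C, 5:-C, 6:-B, 7:-A, 8:-B, 9:-B, 10:+B
Rule 3 (four of five consecutive points beyond the same 1σ limit) is satisfied at point 9.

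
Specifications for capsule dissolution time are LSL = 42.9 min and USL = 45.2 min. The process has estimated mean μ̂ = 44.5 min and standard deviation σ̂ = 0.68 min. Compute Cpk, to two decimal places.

Cpu = (USL − μ̂) / (3σ̂) = (45.2 − 44.5) / (3 × 0.68) = 0.3431; Cpl = (μ̂ − LSL) / (3σ̂) = (44.5 − 42.9) / (3 × 0.68) = 0.7843; Cpk = min(Cpu, Cpl) = 0.3431

0.34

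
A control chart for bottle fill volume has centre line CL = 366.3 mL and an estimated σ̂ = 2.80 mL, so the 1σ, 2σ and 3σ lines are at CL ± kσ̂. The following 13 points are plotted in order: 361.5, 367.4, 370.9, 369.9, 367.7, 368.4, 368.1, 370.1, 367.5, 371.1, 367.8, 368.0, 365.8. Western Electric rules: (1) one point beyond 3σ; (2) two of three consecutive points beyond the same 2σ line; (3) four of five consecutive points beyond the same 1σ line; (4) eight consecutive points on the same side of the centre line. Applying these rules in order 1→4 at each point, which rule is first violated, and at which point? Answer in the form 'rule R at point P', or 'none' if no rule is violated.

Zone of each point (C = within 1σ̂, B = 1σ̂–2σ̂, A = 2σ̂–3σ̂, * = beyond 3σ̂; sign = side of CL): 1:-B, 2:+C, 3:+B, 4:+B, 5:+C, 6:+C, 7:+C, 8:+B, 9:+C, 10:+B, 11:+C, 12:+C, 13:-C
Rule 4 (eight consecutive points on the same side of the centre line) is satisfied at point 9.

rule 4 at point 9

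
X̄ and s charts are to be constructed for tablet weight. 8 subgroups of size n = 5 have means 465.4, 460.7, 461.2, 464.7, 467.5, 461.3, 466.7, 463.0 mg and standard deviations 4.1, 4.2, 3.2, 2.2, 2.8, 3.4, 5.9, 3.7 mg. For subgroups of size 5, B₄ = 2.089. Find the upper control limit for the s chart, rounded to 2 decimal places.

7.70

s̄ = (4.1 + 4.2 + 3.2 + 2.2 + 2.8 + 3.4 + 5.9 + 3.7) / 8 = 3.6875
UCL_s = B₄·s̄ = 2.089 × 3.6875 = 7.7032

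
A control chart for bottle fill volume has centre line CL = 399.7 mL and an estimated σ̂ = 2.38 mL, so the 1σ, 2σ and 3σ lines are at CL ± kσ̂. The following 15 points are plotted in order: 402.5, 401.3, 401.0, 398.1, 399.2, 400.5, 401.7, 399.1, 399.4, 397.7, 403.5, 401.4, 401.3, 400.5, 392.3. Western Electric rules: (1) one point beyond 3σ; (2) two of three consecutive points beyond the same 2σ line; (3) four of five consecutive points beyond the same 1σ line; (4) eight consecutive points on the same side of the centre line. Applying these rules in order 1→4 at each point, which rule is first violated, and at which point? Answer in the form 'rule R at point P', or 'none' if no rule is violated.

rule 1 at point 15

Zone of each point (C = within 1σ̂, B = 1σ̂–2σ̂, A = 2σ̂–3σ̂, * = beyond 3σ̂; sign = side of CL): 1:+B, 2:+C, 3:+C, 4:-C, 5:-C, 6:+C, 7:+C, 8:-C, 9:-C, 10:-C, 11:+B, 12:+C, 13:+C, 14:+C, 15:-*
Rule 1 (one point beyond the 3σ limits) is satisfied at point 15.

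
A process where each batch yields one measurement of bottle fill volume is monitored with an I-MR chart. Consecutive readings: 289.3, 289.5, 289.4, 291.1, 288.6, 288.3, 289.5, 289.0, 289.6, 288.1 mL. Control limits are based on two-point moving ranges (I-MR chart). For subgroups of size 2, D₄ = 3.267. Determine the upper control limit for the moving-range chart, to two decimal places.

3.12

Moving ranges: 0.2, 0.1, 1.7, 2.5, 0.3, 1.2, 0.5, 0.6, 1.5; M̄R̄ = 8.6000 / 9 = 0.9556
UCL_MR = D₄·M̄R̄ = 3.267 × 0.9556 = 3.1218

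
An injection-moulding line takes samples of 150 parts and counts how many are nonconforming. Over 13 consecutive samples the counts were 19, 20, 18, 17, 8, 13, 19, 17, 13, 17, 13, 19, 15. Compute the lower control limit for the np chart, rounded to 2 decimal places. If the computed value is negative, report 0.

4.66

p̄ = Σdᵢ / (k·n) = 208 / (13 × 150) = 0.10667
LCL = np̄ − 3·√(np̄(1−p̄)) = 16.0000 − 3 × 3.7807 = 4.6580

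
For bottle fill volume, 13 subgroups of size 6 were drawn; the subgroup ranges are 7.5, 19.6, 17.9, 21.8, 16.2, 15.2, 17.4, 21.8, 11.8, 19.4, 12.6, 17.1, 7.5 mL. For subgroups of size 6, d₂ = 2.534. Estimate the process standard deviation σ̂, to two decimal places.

R̄ = (7.5 + 19.6 + 17.9 + 21.8 + 16.2 + 15.2 + 17.4 + 21.8 + 11.8 + 19.4 + 12.6 + 17.1 + 7.5) / 13 = 15.8308
σ̂ = R̄ / d₂ = 15.8308 / 2.534 = 6.2473

6.25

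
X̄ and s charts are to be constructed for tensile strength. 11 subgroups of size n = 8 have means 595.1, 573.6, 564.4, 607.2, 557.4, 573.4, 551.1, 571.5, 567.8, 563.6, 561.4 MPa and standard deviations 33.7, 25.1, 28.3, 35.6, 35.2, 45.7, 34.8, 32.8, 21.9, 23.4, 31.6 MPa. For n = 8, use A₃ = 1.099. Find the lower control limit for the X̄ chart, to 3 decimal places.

536.722

X̄̄ = (595.1 + 573.6 + 564.4 + 607.2 + 557.4 + 573.4 + 551.1 + 571.5 + 567.8 + 563.6 + 561.4) / 11 = 571.5000
s̄ = (33.7 + 25.1 + 28.3 + 35.6 + 35.2 + 45.7 + 34.8 + 32.8 + 21.9 + 23.4 + 31.6) / 11 = 31.6455
LCL = X̄̄ − A₃·s̄ = 571.5000 − 1.099 × 31.6455 = 536.7216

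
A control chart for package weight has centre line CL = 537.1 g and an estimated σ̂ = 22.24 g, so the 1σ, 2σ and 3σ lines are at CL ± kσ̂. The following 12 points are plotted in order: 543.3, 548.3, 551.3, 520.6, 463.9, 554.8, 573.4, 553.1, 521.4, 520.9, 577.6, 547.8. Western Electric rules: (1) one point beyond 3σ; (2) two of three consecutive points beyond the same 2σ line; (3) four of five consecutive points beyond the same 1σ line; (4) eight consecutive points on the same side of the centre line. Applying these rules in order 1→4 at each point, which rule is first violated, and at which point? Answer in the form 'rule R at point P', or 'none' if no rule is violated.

Zone of each point (C = within 1σ̂, B = 1σ̂–2σ̂, A = 2σ̂–3σ̂, * = beyond 3σ̂; sign = side of CL): 1:+C, 2:+C, 3:+C, 4:-C, 5:-*, 6:+C, 7:+B, 8:+C, 9:-C, 10:-C, 11:+B, 12:+C
Rule 1 (one point beyond the 3σ limits) is satisfied at point 5.

rule 1 at point 5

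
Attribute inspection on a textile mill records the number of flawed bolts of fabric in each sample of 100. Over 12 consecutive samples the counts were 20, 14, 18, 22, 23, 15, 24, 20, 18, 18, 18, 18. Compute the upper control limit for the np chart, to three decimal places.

30.769

p̄ = Σdᵢ / (k·n) = 228 / (12 × 100) = 0.19000
UCL = np̄ + 3·√(np̄(1−p̄)) = 19.0000 + 3 × √(19.0000×0.81000) = 19.0000 + 3 × 3.9230 = 30.7690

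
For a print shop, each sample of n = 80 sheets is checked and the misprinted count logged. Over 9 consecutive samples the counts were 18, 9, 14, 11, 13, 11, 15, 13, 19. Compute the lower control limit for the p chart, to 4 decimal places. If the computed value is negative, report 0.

p̄ = Σdᵢ / (k·n) = 123 / (9 × 80) = 0.17083
LCL = p̄ − 3·√(p̄(1−p̄)/n) = 0.17083 − 3 × 0.04208 = 0.04460

0.0446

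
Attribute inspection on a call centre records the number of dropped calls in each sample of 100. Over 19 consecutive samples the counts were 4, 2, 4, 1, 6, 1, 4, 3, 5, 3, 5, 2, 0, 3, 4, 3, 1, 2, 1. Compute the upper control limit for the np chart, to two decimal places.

p̄ = Σdᵢ / (k·n) = 54 / (19 × 100) = 0.02842
UCL = np̄ + 3·√(np̄(1−p̄)) = 2.8421 + 3 × √(2.8421×0.97158) = 2.8421 + 3 × 1.6617 = 7.8273

7.83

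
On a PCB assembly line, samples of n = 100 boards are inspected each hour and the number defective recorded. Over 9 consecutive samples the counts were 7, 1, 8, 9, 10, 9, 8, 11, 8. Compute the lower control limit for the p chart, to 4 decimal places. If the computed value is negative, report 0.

p̄ = Σdᵢ / (k·n) = 71 / (9 × 100) = 0.07889
LCL = p̄ − 3·√(p̄(1−p̄)/n) = 0.07889 − 3 × 0.02696 = -0.00198 → 0 (negative, so LCL = 0)

0.0000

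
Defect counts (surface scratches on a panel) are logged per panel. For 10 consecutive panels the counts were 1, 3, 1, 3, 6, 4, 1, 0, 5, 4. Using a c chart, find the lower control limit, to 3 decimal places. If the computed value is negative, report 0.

0.000

c̄ = (1 + 3 + 1 + 3 + 6 + 4 + 1 + 0 + 5 + 4) / 10 = 28 / 10 = 2.8000
LCL = c̄ − 3√c̄ = 2.8000 − 3 × 1.6733 = -2.2200 → 0 (cannot be negative)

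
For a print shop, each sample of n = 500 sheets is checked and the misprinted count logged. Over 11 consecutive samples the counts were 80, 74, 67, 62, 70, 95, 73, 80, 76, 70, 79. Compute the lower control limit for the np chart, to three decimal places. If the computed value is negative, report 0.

p̄ = Σdᵢ / (k·n) = 826 / (11 × 500) = 0.15018
LCL = np̄ − 3·√(np̄(1−p̄)) = 75.0909 − 3 × 7.9883 = 51.1259

51.126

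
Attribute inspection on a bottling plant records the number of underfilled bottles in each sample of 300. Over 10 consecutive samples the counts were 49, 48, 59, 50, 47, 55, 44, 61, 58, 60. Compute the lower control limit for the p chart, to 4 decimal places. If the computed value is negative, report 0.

p̄ = Σdᵢ / (k·n) = 531 / (10 × 300) = 0.17700
LCL = p̄ − 3·√(p̄(1−p̄)/n) = 0.17700 − 3 × 0.02204 = 0.11089

0.1109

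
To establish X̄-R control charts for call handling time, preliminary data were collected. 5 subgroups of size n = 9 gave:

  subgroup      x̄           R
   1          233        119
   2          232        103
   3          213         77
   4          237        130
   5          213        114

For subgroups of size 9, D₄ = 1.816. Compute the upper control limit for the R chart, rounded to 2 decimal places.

R̄ = (119 + 103 + 77 + 130 + 114) / 5 = 543.0000 / 5 = 108.6000
UCL_R = D₄·R̄ = 1.816 × 108.6000 = 197.2176

197.22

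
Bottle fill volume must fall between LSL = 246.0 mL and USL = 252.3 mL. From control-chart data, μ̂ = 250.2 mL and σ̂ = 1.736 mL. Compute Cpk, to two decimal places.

Cpu = (USL − μ̂) / (3σ̂) = (252.3 − 250.2) / (3 × 1.736) = 0.4032; Cpl = (μ̂ − LSL) / (3σ̂) = (250.2 − 246.0) / (3 × 1.736) = 0.8065; Cpk = min(Cpu, Cpl) = 0.4032

0.40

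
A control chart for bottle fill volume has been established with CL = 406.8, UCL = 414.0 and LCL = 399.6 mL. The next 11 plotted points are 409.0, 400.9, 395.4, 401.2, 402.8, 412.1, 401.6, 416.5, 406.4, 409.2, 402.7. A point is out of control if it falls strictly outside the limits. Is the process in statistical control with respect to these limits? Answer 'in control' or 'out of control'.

out of control

Compare each point to [399.6, 414.0]: sample 3 = 395.4 < LCL; sample 8 = 416.5 > UCL.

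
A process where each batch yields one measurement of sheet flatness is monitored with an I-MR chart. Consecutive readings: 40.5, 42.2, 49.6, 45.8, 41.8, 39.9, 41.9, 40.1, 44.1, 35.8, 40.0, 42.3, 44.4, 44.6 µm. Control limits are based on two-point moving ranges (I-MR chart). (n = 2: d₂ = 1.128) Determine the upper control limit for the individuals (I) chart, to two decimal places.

51.30

X̄ = (40.5 + 42.2 + 49.6 + 45.8 + 41.8 + 39.9 + 41.9 + 40.1 + 44.1 + 35.8 + 40.0 + 42.3 + 44.4 + 44.6) / 14 = 42.3571
Moving ranges: 1.7, 7.4, 3.8, 4.0, 1.9, 2.0, 1.8, 4.0, 8.3, 4.2, 2.3, 2.1, 0.2; M̄R̄ = 43.7000 / 13 = 3.3615
UCL = X̄ + 3·M̄R̄/d₂ = 42.3571 + 3 × 3.3615 / 1.128 = 51.2974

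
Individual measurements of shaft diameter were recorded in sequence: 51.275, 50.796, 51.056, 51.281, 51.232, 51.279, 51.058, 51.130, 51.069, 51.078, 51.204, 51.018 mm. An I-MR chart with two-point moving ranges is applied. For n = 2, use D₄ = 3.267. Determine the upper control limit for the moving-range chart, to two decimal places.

Moving ranges: 0.479, 0.260, 0.225, 0.049, 0.047, 0.221, 0.072, 0.061, 0.009, 0.126, 0.186; M̄R̄ = 1.7350 / 11 = 0.1577
UCL_MR = D₄·M̄R̄ = 3.267 × 0.1577 = 0.5153

0.52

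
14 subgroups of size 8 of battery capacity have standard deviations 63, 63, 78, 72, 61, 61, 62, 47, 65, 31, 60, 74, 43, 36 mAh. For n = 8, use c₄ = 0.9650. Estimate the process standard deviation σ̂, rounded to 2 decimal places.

60.40

s̄ = (63 + 63 + 78 + 72 + 61 + 61 + 62 + 47 + 65 + 31 + 60 + 74 + 43 + 36) / 14 = 58.2857
σ̂ = s̄ / c₄ = 58.2857 / 0.9650 = 60.3997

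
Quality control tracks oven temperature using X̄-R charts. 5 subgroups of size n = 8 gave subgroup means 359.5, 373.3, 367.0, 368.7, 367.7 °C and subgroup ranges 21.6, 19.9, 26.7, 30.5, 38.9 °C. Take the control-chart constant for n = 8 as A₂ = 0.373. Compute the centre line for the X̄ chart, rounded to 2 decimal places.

X̄̄ = (359.5 + 373.3 + 367.0 + 368.7 + 367.7) / 5 = 1836.2000 / 5 = 367.2400
CL = X̄̄ = 367.2400

367.24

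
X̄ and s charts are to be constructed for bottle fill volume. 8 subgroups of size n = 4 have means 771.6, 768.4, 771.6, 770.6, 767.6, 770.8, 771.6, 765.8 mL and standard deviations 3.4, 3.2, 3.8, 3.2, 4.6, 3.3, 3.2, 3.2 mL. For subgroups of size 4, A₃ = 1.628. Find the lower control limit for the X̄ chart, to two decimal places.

764.07

X̄̄ = (771.6 + 768.4 + 771.6 + 770.6 + 767.6 + 770.8 + 771.6 + 765.8) / 8 = 769.7500
s̄ = (3.4 + 3.2 + 3.8 + 3.2 + 4.6 + 3.3 + 3.2 + 3.2) / 8 = 3.4875
LCL = X̄̄ − A₃·s̄ = 769.7500 − 1.628 × 3.4875 = 764.0724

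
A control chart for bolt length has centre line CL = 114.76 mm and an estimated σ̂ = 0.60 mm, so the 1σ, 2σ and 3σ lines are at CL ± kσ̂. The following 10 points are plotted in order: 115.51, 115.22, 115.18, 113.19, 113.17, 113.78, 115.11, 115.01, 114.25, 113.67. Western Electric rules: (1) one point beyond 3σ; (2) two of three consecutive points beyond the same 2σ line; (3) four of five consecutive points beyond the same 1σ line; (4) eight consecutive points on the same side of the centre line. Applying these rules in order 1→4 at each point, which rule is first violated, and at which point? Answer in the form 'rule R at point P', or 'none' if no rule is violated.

rule 2 at point 5

Zone of each point (C = within 1σ̂, B = 1σ̂–2σ̂, A = 2σ̂–3σ̂, * = beyond 3σ̂; sign = side of CL): 1:+B, 2:+C, 3:+C, 4:-A, 5:-A, 6:-B, 7:+C, 8:+C, 9:-C, 10:-B
Rule 2 (two of three consecutive points beyond the same 2σ limit) is satisfied at point 5.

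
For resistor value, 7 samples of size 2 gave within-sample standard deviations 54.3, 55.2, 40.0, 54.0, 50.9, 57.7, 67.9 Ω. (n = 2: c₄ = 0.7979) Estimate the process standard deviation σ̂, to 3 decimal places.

68.036

s̄ = (54.3 + 55.2 + 40.0 + 54.0 + 50.9 + 57.7 + 67.9) / 7 = 54.2857
σ̂ = s̄ / c₄ = 54.2857 / 0.7979 = 68.0357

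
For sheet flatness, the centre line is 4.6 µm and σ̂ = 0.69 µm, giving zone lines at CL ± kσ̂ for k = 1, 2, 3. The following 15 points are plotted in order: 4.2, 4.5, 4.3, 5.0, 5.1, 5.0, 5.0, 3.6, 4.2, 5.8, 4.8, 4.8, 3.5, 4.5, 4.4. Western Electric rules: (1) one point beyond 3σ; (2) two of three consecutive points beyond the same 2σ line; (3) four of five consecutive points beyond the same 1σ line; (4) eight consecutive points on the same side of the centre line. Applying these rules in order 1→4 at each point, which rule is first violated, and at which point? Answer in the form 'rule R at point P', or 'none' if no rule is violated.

none

Zone of each point (C = within 1σ̂, B = 1σ̂–2σ̂, A = 2σ̂–3σ̂, * = beyond 3σ̂; sign = side of CL): 1:-C, 2:-C, 3:-C, 4:+C, 5:+C, 6:+C, 7:+C, 8:-B, 9:-C, 10:+B, 11:+C, 12:+C, 13:-B, 14:-C, 15:-C
No rule fires across all 15 points.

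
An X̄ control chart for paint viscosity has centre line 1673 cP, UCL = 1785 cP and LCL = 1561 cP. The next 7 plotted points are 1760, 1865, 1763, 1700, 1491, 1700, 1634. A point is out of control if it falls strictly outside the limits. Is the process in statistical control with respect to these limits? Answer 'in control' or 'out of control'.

out of control

Compare each point to [1561, 1785]: sample 2 = 1865 > UCL; sample 5 = 1491 < LCL.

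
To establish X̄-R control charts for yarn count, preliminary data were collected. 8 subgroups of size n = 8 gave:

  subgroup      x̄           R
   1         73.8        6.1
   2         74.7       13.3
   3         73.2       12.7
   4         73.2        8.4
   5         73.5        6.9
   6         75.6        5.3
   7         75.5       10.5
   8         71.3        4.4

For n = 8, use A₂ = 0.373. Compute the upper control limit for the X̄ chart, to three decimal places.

77.002

X̄̄ = (73.8 + 74.7 + 73.2 + 73.2 + 73.5 + 75.6 + 75.5 + 71.3) / 8 = 590.8000 / 8 = 73.8500
R̄ = (6.1 + 13.3 + 12.7 + 8.4 + 6.9 + 5.3 + 10.5 + 4.4) / 8 = 67.6000 / 8 = 8.4500
UCL = X̄̄ + A₂·R̄ = 73.8500 + 0.373 × 8.4500 = 77.0018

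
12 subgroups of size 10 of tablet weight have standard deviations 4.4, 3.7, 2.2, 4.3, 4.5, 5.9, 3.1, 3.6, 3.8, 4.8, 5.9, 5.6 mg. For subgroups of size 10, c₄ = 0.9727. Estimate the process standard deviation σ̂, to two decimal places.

4.44

s̄ = (4.4 + 3.7 + 2.2 + 4.3 + 4.5 + 5.9 + 3.1 + 3.6 + 3.8 + 4.8 + 5.9 + 5.6) / 12 = 4.3167
σ̂ = s̄ / c₄ = 4.3167 / 0.9727 = 4.4378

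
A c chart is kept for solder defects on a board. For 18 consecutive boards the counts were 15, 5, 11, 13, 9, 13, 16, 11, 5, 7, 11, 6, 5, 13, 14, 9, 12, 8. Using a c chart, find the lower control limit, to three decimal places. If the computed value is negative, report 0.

c̄ = (15 + 5 + 11 + 13 + 9 + 13 + 16 + 11 + 5 + 7 + 11 + 6 + 5 + 13 + 14 + 9 + 12 + 8) / 18 = 183 / 18 = 10.1667
LCL = c̄ − 3√c̄ = 10.1667 − 3 × 3.1885 = 0.6011

0.601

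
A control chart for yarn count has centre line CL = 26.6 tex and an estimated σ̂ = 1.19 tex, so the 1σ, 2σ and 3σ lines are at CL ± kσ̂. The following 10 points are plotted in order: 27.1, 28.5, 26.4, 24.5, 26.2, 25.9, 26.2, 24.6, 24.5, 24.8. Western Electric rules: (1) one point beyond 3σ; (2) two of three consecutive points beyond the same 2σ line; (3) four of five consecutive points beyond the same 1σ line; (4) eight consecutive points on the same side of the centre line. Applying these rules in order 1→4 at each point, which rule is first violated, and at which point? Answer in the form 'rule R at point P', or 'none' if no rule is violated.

rule 4 at point 10

Zone of each point (C = within 1σ̂, B = 1σ̂–2σ̂, A = 2σ̂–3σ̂, * = beyond 3σ̂; sign = side of CL): 1:+C, 2:+B, 3:-C, 4:-B, 5:-C, 6:-C, 7:-C, 8:-B, 9:-B, 10:-B
Rule 4 (eight consecutive points on the same side of the centre line) is satisfied at point 10.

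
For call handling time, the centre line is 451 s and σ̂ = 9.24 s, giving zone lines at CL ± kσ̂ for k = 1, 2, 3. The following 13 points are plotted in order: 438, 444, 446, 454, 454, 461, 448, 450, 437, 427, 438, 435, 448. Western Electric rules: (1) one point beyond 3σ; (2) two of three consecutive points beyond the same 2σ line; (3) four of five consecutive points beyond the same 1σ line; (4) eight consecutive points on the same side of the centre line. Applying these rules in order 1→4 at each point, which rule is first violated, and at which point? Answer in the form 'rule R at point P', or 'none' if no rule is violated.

Zone of each point (C = within 1σ̂, B = 1σ̂–2σ̂, A = 2σ̂–3σ̂, * = beyond 3σ̂; sign = side of CL): 1:-B, 2:-C, 3:-C, 4:+C, 5:+C, 6:+B, 7:-C, 8:-C, 9:-B, 10:-A, 11:-B, 12:-B, 13:-C
Rule 3 (four of five consecutive points beyond the same 1σ limit) is satisfied at point 12.

rule 3 at point 12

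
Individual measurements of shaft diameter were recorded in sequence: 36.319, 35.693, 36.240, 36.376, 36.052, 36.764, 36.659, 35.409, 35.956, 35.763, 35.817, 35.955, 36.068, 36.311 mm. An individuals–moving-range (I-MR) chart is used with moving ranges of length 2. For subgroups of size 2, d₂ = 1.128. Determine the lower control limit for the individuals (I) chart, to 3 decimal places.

35.078

X̄ = (36.319 + 35.693 + 36.240 + 36.376 + 36.052 + 36.764 + 36.659 + 35.409 + 35.956 + 35.763 + 35.817 + 35.955 + 36.068 + 36.311) / 14 = 36.0987
Moving ranges: 0.626, 0.547, 0.136, 0.324, 0.712, 0.105, 1.250, 0.547, 0.193, 0.054, 0.138, 0.113, 0.243; M̄R̄ = 4.9880 / 13 = 0.3837
LCL = X̄ − 3·M̄R̄/d₂ = 36.0987 − 3 × 0.3837 / 1.128 = 35.0783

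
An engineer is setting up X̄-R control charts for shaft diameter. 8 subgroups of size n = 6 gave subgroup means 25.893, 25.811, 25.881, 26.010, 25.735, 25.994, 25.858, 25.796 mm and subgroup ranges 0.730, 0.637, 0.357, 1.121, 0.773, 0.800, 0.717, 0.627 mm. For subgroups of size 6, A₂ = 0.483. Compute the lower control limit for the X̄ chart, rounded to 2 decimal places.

25.52

X̄̄ = (25.893 + 25.811 + 25.881 + 26.010 + 25.735 + 25.994 + 25.858 + 25.796) / 8 = 206.9780 / 8 = 25.8723
R̄ = (0.730 + 0.637 + 0.357 + 1.121 + 0.773 + 0.800 + 0.717 + 0.627) / 8 = 5.7620 / 8 = 0.7203
LCL = X̄̄ − A₂·R̄ = 25.8723 − 0.483 × 0.7203 = 25.5244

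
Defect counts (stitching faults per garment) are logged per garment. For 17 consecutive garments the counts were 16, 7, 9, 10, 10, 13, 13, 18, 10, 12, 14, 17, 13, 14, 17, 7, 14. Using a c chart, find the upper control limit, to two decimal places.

c̄ = (16 + 7 + 9 + 10 + 10 + 13 + 13 + 18 + 10 + 12 + 14 + 17 + 13 + 14 + 17 + 7 + 14) / 17 = 214 / 17 = 12.5882
UCL = c̄ + 3√c̄ = 12.5882 + 3 × √12.5882 = 12.5882 + 3 × 3.5480 = 23.2322

23.23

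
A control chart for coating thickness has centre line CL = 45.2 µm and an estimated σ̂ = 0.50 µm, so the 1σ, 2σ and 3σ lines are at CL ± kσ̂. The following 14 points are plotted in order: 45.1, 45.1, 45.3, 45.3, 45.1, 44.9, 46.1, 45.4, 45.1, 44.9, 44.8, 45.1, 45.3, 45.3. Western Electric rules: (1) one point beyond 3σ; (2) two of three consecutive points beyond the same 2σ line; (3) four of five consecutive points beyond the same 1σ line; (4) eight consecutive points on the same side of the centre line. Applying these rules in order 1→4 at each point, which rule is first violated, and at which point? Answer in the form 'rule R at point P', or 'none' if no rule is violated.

none

Zone of each point (C = within 1σ̂, B = 1σ̂–2σ̂, A = 2σ̂–3σ̂, * = beyond 3σ̂; sign = side of CL): 1:-C, 2:-C, 3:+C, 4:+C, 5:-C, 6:-C, 7:+B, 8:+C, 9:-C, 10:-C, 11:-C, 12:-C, 13:+C, 14:+C
No rule fires across all 14 points.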